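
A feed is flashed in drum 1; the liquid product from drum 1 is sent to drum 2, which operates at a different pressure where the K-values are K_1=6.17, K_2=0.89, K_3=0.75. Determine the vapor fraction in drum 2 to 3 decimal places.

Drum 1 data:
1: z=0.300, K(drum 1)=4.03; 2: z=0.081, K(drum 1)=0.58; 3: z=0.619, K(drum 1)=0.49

Drum 1:
Rachford–Rice: g(ψ₁) = Σ zᵢ(Kᵢ−1)/(1+ψ₁(Kᵢ−1)) = 0.
Check two-phase: ΣzᵢKᵢ = 1.559 > 1 and Σzᵢ/Kᵢ = 1.477 > 1, so g(0) = 0.559 > 0 and g(1) = -0.477 < 0.
Newton–Raphson from ψ₁ = 0.5:
  ψ₁ = 0.500: g = -0.1054, g' = -0.748 → ψ₁ = 0.359
  ψ₁ = 0.359: g = 0.0087, g' = -0.893 → ψ₁ = 0.369
Converged at ψ₁ = 0.369.
Drum-1 compositions:
  1: x = 0.142, y = 0.571
  2: x = 0.096, y = 0.056
  3: x = 0.763, y = 0.374
Drum-2 feed = drum-1 liquid: z₂ = (0.1416, 0.0959, 0.7625).
Drum 2:
Newton iteration, ψ₂⁰ = 0.61:
  ψ₂ = 0.610: g = -0.0599, g' = -0.287 → ψ₂ = 0.401
  ψ₂ = 0.401: g = 0.0153, g' = -0.461 → ψ₂ = 0.434
  ψ₂ = 0.434: g = 0.0007, g' = -0.421 → ψ₂ = 0.436
Converged at ψ₂ = 0.436.
  1: x = 0.044, y = 0.269
  2: x = 0.101, y = 0.090
  3: x = 0.856, y = 0.642

V/F (drum 2) = 0.436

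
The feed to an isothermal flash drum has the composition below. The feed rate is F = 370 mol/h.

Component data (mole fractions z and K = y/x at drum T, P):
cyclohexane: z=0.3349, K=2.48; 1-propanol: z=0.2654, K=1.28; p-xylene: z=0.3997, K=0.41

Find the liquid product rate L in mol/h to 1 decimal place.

L = 174.3 mol/h

Material balance + equilibrium reduce to Σ zᵢ(Kᵢ−1)/(1+ψ(Kᵢ−1)) = 0.
g(0) = ΣzᵢKᵢ − 1 = 0.3341 and g(1) = 1 − Σzᵢ/Kᵢ = -0.3173, so a root lies in (0, 1).
Iterate (Newton) starting at ψ = 0.44:
  ψ = 0.4400: g = 0.04783, g' = -0.5394 → ψ = 0.5287
  ψ = 0.5287: g = 0.00008, g' = -0.5406 → ψ = 0.5288
Converged at ψ = 0.5288.
Then V = ψ·F = 0.5288·370 = 195.7 mol/h and L = F − V = 174.3 mol/h.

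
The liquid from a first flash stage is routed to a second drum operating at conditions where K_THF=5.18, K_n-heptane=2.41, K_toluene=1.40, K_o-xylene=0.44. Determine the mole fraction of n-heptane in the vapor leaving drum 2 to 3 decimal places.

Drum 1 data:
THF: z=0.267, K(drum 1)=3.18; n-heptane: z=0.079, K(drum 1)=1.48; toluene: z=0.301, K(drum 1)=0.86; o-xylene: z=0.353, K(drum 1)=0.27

Drum 1:
Newton iteration, ψ₁⁰ = 0.5:
  ψ₁ = 0.500: g = -0.1420, g' = -0.776 → ψ₁ = 0.317
  ψ₁ = 0.317: g = -0.0022, g' = -0.782 → ψ₁ = 0.314
Converged at ψ₁ = 0.314.
Drum-1 compositions:
  THF: x = 0.158, y = 0.504
  n-heptane: x = 0.069, y = 0.102
  toluene: x = 0.315, y = 0.271
  o-xylene: x = 0.458, y = 0.124
Drum-2 feed = drum-1 liquid: z₂ = (0.1585, 0.0686, 0.3148, 0.4580).
Drum 2:
Rachford–Rice: g(ψ₂) = Σ zᵢ(Kᵢ−1)/(1+ψ₂(Kᵢ−1)) = 0.
Feasibility: ΣzᵢKᵢ = 1.629, Σzᵢ/Kᵢ = 1.325 — both > 1, two phases present.
Newton–Raphson from ψ₂ = 0.5:
  ψ₂ = 0.500: g = 0.0199, g' = -0.649 → ψ₂ = 0.531
Converged at ψ₂ = 0.531.
  THF: x = 0.049, y = 0.255
  n-heptane: x = 0.039, y = 0.095
  toluene: x = 0.260, y = 0.364
  o-xylene: x = 0.652, y = 0.287

y_n-heptane (drum 2) = 0.095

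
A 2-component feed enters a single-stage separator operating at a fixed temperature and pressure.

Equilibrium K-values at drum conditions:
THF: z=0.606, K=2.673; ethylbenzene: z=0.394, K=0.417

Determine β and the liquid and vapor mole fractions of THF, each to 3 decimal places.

Material balance + equilibrium reduce to Σ zᵢ(Kᵢ−1)/(1+β(Kᵢ−1)) = 0.
g(0) = ΣzᵢKᵢ − 1 = 0.784 and g(1) = 1 − Σzᵢ/Kᵢ = -0.172, so a root lies in (0, 1).
Newton–Raphson from β = 0.54:
  β = 0.540: g = 0.1974, g' = -0.753 → β = 0.802
  β = 0.802: g = 0.0015, g' = -0.782 → β = 0.804
Converged at β = 0.804.
Compositions from xᵢ = zᵢ/(1+β(Kᵢ−1)), yᵢ = Kᵢxᵢ:
  THF: x = 0.258, y = 0.691
  ethylbenzene: x = 0.742, y = 0.309

β = 0.804, x_THF = 0.258, y_THF = 0.691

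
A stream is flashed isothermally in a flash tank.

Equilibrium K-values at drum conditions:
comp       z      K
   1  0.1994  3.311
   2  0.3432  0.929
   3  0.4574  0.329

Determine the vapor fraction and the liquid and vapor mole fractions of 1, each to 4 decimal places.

ψ = 0.1227, x_1 = 0.1554, y_1 = 0.5144

Newton iteration, ψ⁰ = 0.67:
  ψ = 0.6700: g = -0.40235, g' = -0.8456 → ψ = 0.1942
  ψ = 0.1942: g = -0.05954, g' = -0.7814 → ψ = 0.1180
  ψ = 0.1180: g = 0.00420, g' = -0.9021 → ψ = 0.1227
Converged at ψ = 0.1227.
Compositions from xᵢ = zᵢ/(1+ψ(Kᵢ−1)), yᵢ = Kᵢxᵢ:
  1: x = 0.1554, y = 0.5144
  2: x = 0.3462, y = 0.3216
  3: x = 0.4984, y = 0.1640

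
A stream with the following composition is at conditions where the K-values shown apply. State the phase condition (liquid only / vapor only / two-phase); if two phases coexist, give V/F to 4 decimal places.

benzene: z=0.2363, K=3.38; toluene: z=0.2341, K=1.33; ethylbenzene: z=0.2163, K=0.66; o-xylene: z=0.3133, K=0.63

ΣzᵢKᵢ = 1.4502; Σzᵢ/Kᵢ = 1.0710.
Both exceed 1, so a two-phase solution exists.
Rachford–Rice: g(ψ) = Σ zᵢ(Kᵢ−1)/(1+ψ(Kᵢ−1)) = 0.
Newton–Raphson from ψ = 0.61:
  ψ = 0.6100: g = 0.05119, g' = -0.3517 → ψ = 0.7556
  ψ = 0.7556: g = 0.00295, g' = -0.3152 → ψ = 0.7649
Converged at ψ = 0.7649.

two-phase, V/F = 0.7649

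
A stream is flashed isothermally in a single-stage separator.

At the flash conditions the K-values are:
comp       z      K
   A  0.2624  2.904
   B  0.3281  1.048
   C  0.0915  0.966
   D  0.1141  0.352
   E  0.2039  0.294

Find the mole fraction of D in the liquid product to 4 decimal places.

Material balance + equilibrium reduce to Σ zᵢ(Kᵢ−1)/(1+ψ(Kᵢ−1)) = 0.
g(0) = ΣzᵢKᵢ − 1 = 0.2944 and g(1) = 1 − Σzᵢ/Kᵢ = -0.5158, so a root lies in (0, 1).
Newton iteration, ψ⁰ = 0.5:
  ψ = 0.5000: g = -0.06371, g' = -0.5981 → ψ = 0.3935
  ψ = 0.3935: g = -0.00064, g' = -0.5929 → ψ = 0.3924
Converged at ψ = 0.3924.
Compositions from xᵢ = zᵢ/(1+ψ(Kᵢ−1)), yᵢ = Kᵢxᵢ:
  A: x = 0.1502, y = 0.4361
  B: x = 0.3220, y = 0.3375
  C: x = 0.0927, y = 0.0896
  D: x = 0.1530, y = 0.0539
  E: x = 0.2820, y = 0.0829

x_D = 0.1530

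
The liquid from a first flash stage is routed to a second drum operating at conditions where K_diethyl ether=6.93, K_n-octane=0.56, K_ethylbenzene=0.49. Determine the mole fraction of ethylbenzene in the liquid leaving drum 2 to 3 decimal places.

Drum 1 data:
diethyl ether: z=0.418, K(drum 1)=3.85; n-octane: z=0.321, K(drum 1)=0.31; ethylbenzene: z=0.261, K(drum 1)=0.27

Drum 1:
Newton–Raphson from ψ₁ = 0.62:
  ψ₁ = 0.620: g = -0.3046, g' = -1.374 → ψ₁ = 0.398
  ψ₁ = 0.398: g = -0.0162, g' = -1.312 → ψ₁ = 0.386
Converged at ψ₁ = 0.386.
Drum-1 compositions:
  diethyl ether: x = 0.199, y = 0.766
  n-octane: x = 0.438, y = 0.136
  ethylbenzene: x = 0.363, y = 0.098
Drum-2 feed = drum-1 liquid: z₂ = (0.1990, 0.4376, 0.3634).
Drum 2:
Material balance + equilibrium reduce to Σ zᵢ(Kᵢ−1)/(1+ψ₂(Kᵢ−1)) = 0.
g(0) = ΣzᵢKᵢ − 1 = 0.802 and g(1) = 1 − Σzᵢ/Kᵢ = -0.552, so a root lies in (0, 1).
Iterate (Newton) starting at ψ₂ = 0.5:
  ψ₂ = 0.500: g = -0.1980, g' = -0.755 → ψ₂ = 0.238
  ψ₂ = 0.238: g = 0.0639, g' = -1.433 → ψ₂ = 0.282
  ψ₂ = 0.282: g = 0.0051, g' = -1.218 → ψ₂ = 0.286
Converged at ψ₂ = 0.286.
  diethyl ether: x = 0.074, y = 0.511
  n-octane: x = 0.501, y = 0.280
  ethylbenzene: x = 0.426, y = 0.209

x_ethylbenzene (drum 2) = 0.426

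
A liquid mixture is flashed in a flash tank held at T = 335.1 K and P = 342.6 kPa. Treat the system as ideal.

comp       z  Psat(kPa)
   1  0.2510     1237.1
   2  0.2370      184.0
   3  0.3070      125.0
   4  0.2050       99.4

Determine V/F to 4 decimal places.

Raoult's law: Kᵢ = Pᵢˢᵃᵗ/P = Pᵢˢᵃᵗ/342.6.
  K_1 = 1237.1/342.6 = 3.610917, K_2 = 184.0/342.6 = 0.537069, K_3 = 125.0/342.6 = 0.364857, K_4 = 99.4/342.6 = 0.290134
Rachford–Rice: g(V/F) = Σ zᵢ(Kᵢ−1)/(1+V/F(Kᵢ−1)) = 0.
Feasibility: ΣzᵢKᵢ = 1.2051, Σzᵢ/Kᵢ = 2.0588 — both > 1, two phases present.
Newton–Raphson from V/F = 0.5:
  V/F = 0.5000: g = -0.36982, g' = -0.9221 → V/F = 0.0989
  V/F = 0.0989: g = 0.04126, g' = -1.3970 → V/F = 0.1285
  V/F = 0.1285: g = 0.00165, g' = -1.2888 → V/F = 0.1297
Converged at V/F = 0.1297.

V/F = 0.1297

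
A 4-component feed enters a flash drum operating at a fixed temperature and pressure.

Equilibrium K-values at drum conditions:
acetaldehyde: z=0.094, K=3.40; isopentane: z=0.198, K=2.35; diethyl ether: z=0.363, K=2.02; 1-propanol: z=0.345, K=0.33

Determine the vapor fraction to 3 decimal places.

Material balance + equilibrium reduce to Σ zᵢ(Kᵢ−1)/(1+ψ(Kᵢ−1)) = 0.
Feasibility: ΣzᵢKᵢ = 1.632, Σzᵢ/Kᵢ = 1.337 — both > 1, two phases present.
Newton–Raphson from ψ = 0.5:
  ψ = 0.500: g = 0.1597, g' = -0.756 → ψ = 0.711
  ψ = 0.711: g = -0.0072, g' = -0.860 → ψ = 0.703
Converged at ψ = 0.703.

ψ = 0.703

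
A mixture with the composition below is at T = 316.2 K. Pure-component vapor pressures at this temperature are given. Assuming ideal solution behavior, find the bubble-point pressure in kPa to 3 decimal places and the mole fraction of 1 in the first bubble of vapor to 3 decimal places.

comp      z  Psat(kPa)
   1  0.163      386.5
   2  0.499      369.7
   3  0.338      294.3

Pbub = 346.953 kPa, y_1 = 0.182

At the bubble point ψ → 0, so ΣzᵢKᵢ = 1 with Kᵢ = Pᵢˢᵃᵗ/P ⇒ P = ΣzᵢPᵢˢᵃᵗ.
P = 0.163·386.5 + 0.499·369.7 + 0.338·294.3 = 346.953 kPa
yᵢ = zᵢPᵢˢᵃᵗ/P ⇒ y_1 = 0.163·386.5/346.953 = 0.182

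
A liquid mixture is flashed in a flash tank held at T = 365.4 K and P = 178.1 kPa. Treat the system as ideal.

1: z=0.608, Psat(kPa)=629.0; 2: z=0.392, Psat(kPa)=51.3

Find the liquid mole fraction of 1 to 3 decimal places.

Raoult's law: Kᵢ = Pᵢˢᵃᵗ/P = Pᵢˢᵃᵗ/178.1.
  K_1 = 629.0/178.1 = 3.53172, K_2 = 51.3/178.1 = 0.28804
Rachford–Rice: g(ψ) = Σ zᵢ(Kᵢ−1)/(1+ψ(Kᵢ−1)) = 0.
g(0) = ΣzᵢKᵢ − 1 = 1.260 and g(1) = 1 − Σzᵢ/Kᵢ = -0.533, so a root lies in (0, 1).
Binary case is linear: z₁(K₁−1)(1+ψ(K₂−1)) + z₂(K₂−1)(1+ψ(K₁−1)) = 0
⇒ ψ = [z₁(K₁−1)+z₂(K₂−1)] / [−(K₁−1)(K₂−1)] = 1.2602/1.8025 = 0.699
Compositions from xᵢ = zᵢ/(1+ψ(Kᵢ−1)), yᵢ = Kᵢxᵢ:
  1: x = 0.219, y = 0.775
  2: x = 0.781, y = 0.225

x_1 = 0.219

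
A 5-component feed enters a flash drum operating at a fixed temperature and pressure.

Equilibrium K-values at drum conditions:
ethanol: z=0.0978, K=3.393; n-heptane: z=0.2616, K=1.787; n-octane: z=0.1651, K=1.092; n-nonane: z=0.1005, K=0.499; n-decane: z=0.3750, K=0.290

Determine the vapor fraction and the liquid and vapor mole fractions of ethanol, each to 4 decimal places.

ψ = 0.1774, x_ethanol = 0.0687, y_ethanol = 0.2329

Rachford–Rice: g(ψ) = Σ zᵢ(Kᵢ−1)/(1+ψ(Kᵢ−1)) = 0.
Check two-phase: ΣzᵢKᵢ = 1.1385 > 1 and Σzᵢ/Kᵢ = 1.8209 > 1, so g(0) = 0.1385 > 0 and g(1) = -0.8209 < 0.
Iterate (Newton) starting at ψ = 0.64:
  ψ = 0.6400: g = -0.31840, g' = -0.8500 → ψ = 0.2654
  ψ = 0.2654: g = -0.05788, g' = -0.6422 → ψ = 0.1753
  ψ = 0.1753: g = 0.00145, g' = -0.6813 → ψ = 0.1774
Converged at ψ = 0.1774.
Compositions from xᵢ = zᵢ/(1+ψ(Kᵢ−1)), yᵢ = Kᵢxᵢ:
  ethanol: x = 0.0687, y = 0.2329
  n-heptane: x = 0.2295, y = 0.4102
  n-octane: x = 0.1624, y = 0.1774
  n-nonane: x = 0.1103, y = 0.0550
  n-decane: x = 0.4290, y = 0.1244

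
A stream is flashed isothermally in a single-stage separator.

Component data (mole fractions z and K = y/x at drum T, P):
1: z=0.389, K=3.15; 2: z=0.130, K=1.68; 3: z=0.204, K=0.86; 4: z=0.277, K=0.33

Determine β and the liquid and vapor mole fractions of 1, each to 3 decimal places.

β = 0.716, x_1 = 0.153, y_1 = 0.482

Material balance + equilibrium reduce to Σ zᵢ(Kᵢ−1)/(1+β(Kᵢ−1)) = 0.
Check two-phase: ΣzᵢKᵢ = 1.711 > 1 and Σzᵢ/Kᵢ = 1.277 > 1, so g(0) = 0.711 > 0 and g(1) = -0.277 < 0.
Newton iteration, β⁰ = 0.37:
  β = 0.370: g = 0.2596, g' = -0.820 → β = 0.686
  β = 0.686: g = 0.0229, g' = -0.752 → β = 0.717
  β = 0.717: g = -0.0003, g' = -0.771 → β = 0.716
Converged at β = 0.716.
Compositions from xᵢ = zᵢ/(1+β(Kᵢ−1)), yᵢ = Kᵢxᵢ:
  1: x = 0.153, y = 0.482
  2: x = 0.087, y = 0.147
  3: x = 0.227, y = 0.195
  4: x = 0.533, y = 0.176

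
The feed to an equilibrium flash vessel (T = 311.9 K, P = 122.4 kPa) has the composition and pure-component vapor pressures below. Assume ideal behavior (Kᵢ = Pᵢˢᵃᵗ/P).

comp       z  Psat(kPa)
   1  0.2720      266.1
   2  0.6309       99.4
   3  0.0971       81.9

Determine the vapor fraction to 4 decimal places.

Raoult's law: Kᵢ = Pᵢˢᵃᵗ/P = Pᵢˢᵃᵗ/122.4.
  K_1 = 266.1/122.4 = 2.174020, K_2 = 99.4/122.4 = 0.812092, K_3 = 81.9/122.4 = 0.669118
Rachford–Rice: g(ψ) = Σ zᵢ(Kᵢ−1)/(1+ψ(Kᵢ−1)) = 0.
g(0) = ΣzᵢKᵢ − 1 = 0.1687 and g(1) = 1 − Σzᵢ/Kᵢ = -0.0471, so a root lies in (0, 1).
Iterate (Newton) starting at ψ = 0.5:
  ψ = 0.5000: g = 0.03187, g' = -0.1913 → ψ = 0.6667
  ψ = 0.6667: g = 0.00238, g' = -0.1646 → ψ = 0.6811
  ψ = 0.6811: g = 0.00001, g' = -0.1628 → ψ = 0.6812
Converged at ψ = 0.6812.

ψ = 0.6812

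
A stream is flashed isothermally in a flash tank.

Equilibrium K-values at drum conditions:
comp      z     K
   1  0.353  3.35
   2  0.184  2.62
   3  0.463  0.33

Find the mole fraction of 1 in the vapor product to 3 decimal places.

y_1 = 0.502

Rachford–Rice: g(ψ) = Σ zᵢ(Kᵢ−1)/(1+ψ(Kᵢ−1)) = 0.
Feasibility: ΣzᵢKᵢ = 1.817, Σzᵢ/Kᵢ = 1.579 — both > 1, two phases present.
Newton iteration, ψ⁰ = 0.4:
  ψ = 0.400: g = 0.1847, g' = -1.084 → ψ = 0.570
  ψ = 0.570: g = 0.0072, g' = -1.031 → ψ = 0.577
Converged at ψ = 0.577.
Compositions from xᵢ = zᵢ/(1+ψ(Kᵢ−1)), yᵢ = Kᵢxᵢ:
  1: x = 0.150, y = 0.502
  2: x = 0.095, y = 0.249
  3: x = 0.755, y = 0.249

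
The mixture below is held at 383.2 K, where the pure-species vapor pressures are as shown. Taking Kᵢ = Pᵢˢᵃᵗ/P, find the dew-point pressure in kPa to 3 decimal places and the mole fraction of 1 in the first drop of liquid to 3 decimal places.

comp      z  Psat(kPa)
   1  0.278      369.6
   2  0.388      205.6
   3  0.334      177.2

Pdew = 221.034 kPa, x_1 = 0.166

At the dew point ψ → 1, so Σzᵢ/Kᵢ = 1 with Kᵢ = Pᵢˢᵃᵗ/P ⇒ 1/P = Σzᵢ/Pᵢˢᵃᵗ.
1/P = 0.278/369.6 + 0.388/205.6 + 0.334/177.2 = 0.004524 ⇒ P = 221.034 kPa
xᵢ = zᵢP/Pᵢˢᵃᵗ ⇒ x_1 = 0.278·221.034/369.6 = 0.166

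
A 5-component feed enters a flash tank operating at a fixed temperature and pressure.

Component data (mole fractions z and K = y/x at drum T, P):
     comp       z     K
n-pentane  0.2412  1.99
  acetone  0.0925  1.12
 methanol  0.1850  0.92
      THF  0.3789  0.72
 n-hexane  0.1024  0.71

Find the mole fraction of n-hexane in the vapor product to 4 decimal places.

Let ψ = V/F and solve Σ zᵢ(Kᵢ−1)/(1+ψ(Kᵢ−1)) = 0.
Feasibility: ΣzᵢKᵢ = 1.0993, Σzᵢ/Kᵢ = 1.0754 — both > 1, two phases present.
Newton iteration, ψ⁰ = 0.5:
  ψ = 0.5000: g = -0.00332, g' = -0.1602 → ψ = 0.4793
  ψ = 0.4793: g = 0.00002, g' = -0.1624 → ψ = 0.4794
Converged at ψ = 0.4794.
Compositions from xᵢ = zᵢ/(1+ψ(Kᵢ−1)), yᵢ = Kᵢxᵢ:
  n-pentane: x = 0.1636, y = 0.3255
  acetone: x = 0.0875, y = 0.0980
  methanol: x = 0.1924, y = 0.1770
  THF: x = 0.4377, y = 0.3151
  n-hexane: x = 0.1189, y = 0.0844

y_n-hexane = 0.0844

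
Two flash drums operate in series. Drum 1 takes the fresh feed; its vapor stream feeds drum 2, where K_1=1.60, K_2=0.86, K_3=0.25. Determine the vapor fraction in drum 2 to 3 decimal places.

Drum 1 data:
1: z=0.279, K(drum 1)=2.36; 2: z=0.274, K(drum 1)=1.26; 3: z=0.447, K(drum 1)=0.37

V/F (drum 2) = 0.305

Drum 1:
Let ψ₁ = V/F and solve Σ zᵢ(Kᵢ−1)/(1+ψ₁(Kᵢ−1)) = 0.
g(0) = ΣzᵢKᵢ − 1 = 0.169 and g(1) = 1 − Σzᵢ/Kᵢ = -0.544, so a root lies in (0, 1).
Newton–Raphson from ψ₁ = 0.5:
  ψ₁ = 0.500: g = -0.1222, g' = -0.575 → ψ₁ = 0.288
  ψ₁ = 0.288: g = -0.0049, g' = -0.547 → ψ₁ = 0.279
Converged at ψ₁ = 0.279.
Drum-1 compositions:
  1: x = 0.202, y = 0.477
  2: x = 0.255, y = 0.322
  3: x = 0.542, y = 0.201
Drum-2 feed = drum-1 vapor: z₂ = (0.4775, 0.3219, 0.2006).
Drum 2:
Rachford–Rice: g(ψ₂) = Σ zᵢ(Kᵢ−1)/(1+ψ₂(Kᵢ−1)) = 0.
g(0) = ΣzᵢKᵢ − 1 = 0.091 and g(1) = 1 − Σzᵢ/Kᵢ = -0.475, so a root lies in (0, 1).
Newton–Raphson from ψ₂ = 0.5:
  ψ₂ = 0.500: g = -0.0688, g' = -0.398 → ψ₂ = 0.327
  ψ₂ = 0.327: g = -0.0071, g' = -0.325 → ψ₂ = 0.305
Converged at ψ₂ = 0.305.
  1: x = 0.404, y = 0.646
  2: x = 0.336, y = 0.289
  3: x = 0.260, y = 0.065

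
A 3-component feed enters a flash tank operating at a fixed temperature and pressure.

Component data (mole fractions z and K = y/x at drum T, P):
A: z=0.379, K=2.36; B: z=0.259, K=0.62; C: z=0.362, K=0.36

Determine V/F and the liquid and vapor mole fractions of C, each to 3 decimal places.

V/F = 0.250, x_C = 0.431, y_C = 0.155

Material balance + equilibrium reduce to Σ zᵢ(Kᵢ−1)/(1+V/F(Kᵢ−1)) = 0.
g(0) = ΣzᵢKᵢ − 1 = 0.185 and g(1) = 1 − Σzᵢ/Kᵢ = -0.584, so a root lies in (0, 1).
Newton iteration, V/F⁰ = 0.5:
  V/F = 0.500: g = -0.1554, g' = -0.626 → V/F = 0.252
  V/F = 0.252: g = -0.0010, g' = -0.645 → V/F = 0.250
Converged at V/F = 0.250.
Compositions from xᵢ = zᵢ/(1+V/F(Kᵢ−1)), yᵢ = Kᵢxᵢ:
  A: x = 0.283, y = 0.667
  B: x = 0.286, y = 0.177
  C: x = 0.431, y = 0.155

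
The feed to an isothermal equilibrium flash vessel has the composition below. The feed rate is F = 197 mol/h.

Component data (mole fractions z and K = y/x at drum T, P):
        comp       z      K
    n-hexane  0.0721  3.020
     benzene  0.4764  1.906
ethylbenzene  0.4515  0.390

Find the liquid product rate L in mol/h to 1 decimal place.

Let ψ = V/F and solve Σ zᵢ(Kᵢ−1)/(1+ψ(Kᵢ−1)) = 0.
g(0) = ΣzᵢKᵢ − 1 = 0.3018 and g(1) = 1 − Σzᵢ/Kᵢ = -0.4315, so a root lies in (0, 1).
Iterate (Newton) starting at ψ = 0.39:
  ψ = 0.3900: g = 0.03900, g' = -0.5948 → ψ = 0.4556
  ψ = 0.4556: g = -0.00005, g' = -0.5979 → ψ = 0.4555
Converged at ψ = 0.4555.
Then V = ψ·F = 0.4555·197 = 89.7 mol/h and L = F − V = 107.3 mol/h.

L = 107.3 mol/h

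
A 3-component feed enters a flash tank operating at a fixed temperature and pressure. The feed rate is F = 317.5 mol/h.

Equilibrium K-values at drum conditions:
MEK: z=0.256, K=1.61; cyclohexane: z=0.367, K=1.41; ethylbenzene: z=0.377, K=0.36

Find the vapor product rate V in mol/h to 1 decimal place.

Material balance + equilibrium reduce to Σ zᵢ(Kᵢ−1)/(1+ψ(Kᵢ−1)) = 0.
Feasibility: ΣzᵢKᵢ = 1.065, Σzᵢ/Kᵢ = 1.467 — both > 1, two phases present.
Newton–Raphson from ψ = 0.5:
  ψ = 0.500: g = -0.1103, g' = -0.432 → ψ = 0.245
  ψ = 0.245: g = -0.0135, g' = -0.340 → ψ = 0.205
Converged at ψ = 0.205.
Then V = ψ·F = 0.2047·317.5 = 65.0 mol/h and L = F − V = 252.5 mol/h.

V = 65.0 mol/h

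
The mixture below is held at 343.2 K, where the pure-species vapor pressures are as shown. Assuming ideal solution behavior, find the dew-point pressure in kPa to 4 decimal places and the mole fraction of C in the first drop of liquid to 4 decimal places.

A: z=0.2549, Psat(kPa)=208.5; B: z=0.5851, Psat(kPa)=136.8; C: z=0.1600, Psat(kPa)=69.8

At the dew point ψ → 1, so Σzᵢ/Kᵢ = 1 with Kᵢ = Pᵢˢᵃᵗ/P ⇒ 1/P = Σzᵢ/Pᵢˢᵃᵗ.
1/P = 0.2549/208.5 + 0.5851/136.8 + 0.1600/69.8 = 0.0077919 ⇒ P = 128.3392 kPa
xᵢ = zᵢP/Pᵢˢᵃᵗ ⇒ x_C = 0.1600·128.3392/69.8 = 0.2942

Pdew = 128.3392 kPa, x_C = 0.2942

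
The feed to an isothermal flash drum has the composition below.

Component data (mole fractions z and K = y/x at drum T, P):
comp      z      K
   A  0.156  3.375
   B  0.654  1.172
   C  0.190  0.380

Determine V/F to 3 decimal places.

Newton–Raphson from V/F = 0.48:
  V/F = 0.480: g = 0.1093, g' = -0.357 → V/F = 0.787
  V/F = 0.787: g = -0.0016, g' = -0.400 → V/F = 0.782
Converged at V/F = 0.782.

V/F = 0.782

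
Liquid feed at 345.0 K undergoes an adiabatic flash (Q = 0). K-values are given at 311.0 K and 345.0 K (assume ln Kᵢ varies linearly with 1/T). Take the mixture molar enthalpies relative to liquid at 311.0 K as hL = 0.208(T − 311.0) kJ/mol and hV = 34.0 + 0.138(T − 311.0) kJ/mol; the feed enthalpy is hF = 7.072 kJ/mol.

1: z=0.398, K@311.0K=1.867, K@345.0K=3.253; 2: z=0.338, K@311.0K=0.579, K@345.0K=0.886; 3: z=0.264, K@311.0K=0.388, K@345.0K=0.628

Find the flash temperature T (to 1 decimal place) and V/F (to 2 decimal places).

Adiabatic flash: solve Rachford–Rice at each trial T, then check hF = ψ·hV(T) + (1−ψ)·hL(T).
  T = 311.0 K: K = (1.867, 0.579, 0.388), RR gives ψ = 0.093, H_out = 3.154 kJ/mol
  T = 345.0 K: K = (3.253, 0.886, 0.628), RR gives ψ = 1.000, H_out = 38.692 kJ/mol
  T = 328.0 K: K = (2.500, 0.724, 0.500), RR gives ψ = 0.633, H_out = 24.310 kJ/mol
  T = 319.5 K: K = (2.169, 0.649, 0.442), RR gives ψ = 0.377, H_out = 14.345 kJ/mol
  T = 315.2 K: K = (2.013, 0.613, 0.414), RR gives ψ = 0.240, H_out = 8.974 kJ/mol
  T = 313.1 K: K = (1.939, 0.596, 0.401), RR gives ψ = 0.169, H_out = 6.157 kJ/mol
Linear interpolation between T = 313.1 (H_out = 6.157) and T = 315.2 (H_out = 8.974) on hF = 7.072 gives T ≈ 313.8 K, at which ψ = 0.19.

T = 313.8 K, V/F = 0.19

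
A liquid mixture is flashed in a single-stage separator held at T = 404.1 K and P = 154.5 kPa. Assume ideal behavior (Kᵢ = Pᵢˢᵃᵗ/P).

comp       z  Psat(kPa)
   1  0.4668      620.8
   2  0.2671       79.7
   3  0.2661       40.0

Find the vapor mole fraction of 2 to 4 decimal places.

Raoult's law: Kᵢ = Pᵢˢᵃᵗ/P = Pᵢˢᵃᵗ/154.5.
  K_1 = 620.8/154.5 = 4.018123, K_2 = 79.7/154.5 = 0.515858, K_3 = 40.0/154.5 = 0.258900
Newton–Raphson from β = 0.5:
  β = 0.5000: g = 0.07759, g' = -1.1533 → β = 0.5673
  β = 0.5673: g = 0.00094, g' = -1.1321 → β = 0.5681
Converged at β = 0.5681.
Compositions from xᵢ = zᵢ/(1+β(Kᵢ−1)), yᵢ = Kᵢxᵢ:
  1: x = 0.1720, y = 0.6909
  2: x = 0.3684, y = 0.1901
  3: x = 0.4596, y = 0.1190

y_2 = 0.1901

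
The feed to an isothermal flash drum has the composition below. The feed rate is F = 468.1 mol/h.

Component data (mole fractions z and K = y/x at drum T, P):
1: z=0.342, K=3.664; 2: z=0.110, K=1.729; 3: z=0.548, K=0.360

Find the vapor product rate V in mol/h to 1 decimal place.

Newton iteration, β⁰ = 0.64:
  β = 0.640: g = -0.2025, g' = -1.003 → β = 0.438
  β = 0.438: g = -0.0061, g' = -0.984 → β = 0.432
Converged at β = 0.432.
Then V = β·F = 0.4318·468.1 = 202.1 mol/h and L = F − V = 266.0 mol/h.

V = 202.1 mol/h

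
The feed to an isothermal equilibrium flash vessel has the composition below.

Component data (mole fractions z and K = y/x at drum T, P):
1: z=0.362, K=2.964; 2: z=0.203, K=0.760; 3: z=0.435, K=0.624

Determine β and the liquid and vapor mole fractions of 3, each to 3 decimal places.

β = 0.751, x_3 = 0.606, y_3 = 0.378

Let β = V/F and solve Σ zᵢ(Kᵢ−1)/(1+β(Kᵢ−1)) = 0.
Feasibility: ΣzᵢKᵢ = 1.499, Σzᵢ/Kᵢ = 1.086 — both > 1, two phases present.
Newton iteration, β⁰ = 0.5:
  β = 0.500: g = 0.1019, g' = -0.464 → β = 0.720
  β = 0.720: g = 0.0114, g' = -0.372 → β = 0.750
  β = 0.750: g = 0.0001, g' = -0.365 → β = 0.751
Converged at β = 0.751.
Compositions from xᵢ = zᵢ/(1+β(Kᵢ−1)), yᵢ = Kᵢxᵢ:
  1: x = 0.146, y = 0.434
  2: x = 0.248, y = 0.188
  3: x = 0.606, y = 0.378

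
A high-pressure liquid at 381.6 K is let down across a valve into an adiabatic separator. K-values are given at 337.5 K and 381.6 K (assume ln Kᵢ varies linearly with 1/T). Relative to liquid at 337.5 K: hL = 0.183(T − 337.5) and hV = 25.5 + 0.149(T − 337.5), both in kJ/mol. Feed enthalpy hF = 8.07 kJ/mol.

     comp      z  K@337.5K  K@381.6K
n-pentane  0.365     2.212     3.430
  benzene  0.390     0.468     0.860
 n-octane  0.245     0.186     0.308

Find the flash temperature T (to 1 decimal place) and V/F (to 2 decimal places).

Adiabatic flash: solve Rachford–Rice at each trial T, then check hF = ψ·hV(T) + (1−ψ)·hL(T).
  T = 337.5 K: K = (2.212, 0.468, 0.186), RR gives ψ = 0.045, H_out = 1.145 kJ/mol
  T = 381.6 K: K = (3.430, 0.860, 0.308), RR gives ψ = 0.616, H_out = 22.853 kJ/mol
  T = 359.6 K: K = (2.793, 0.647, 0.243), RR gives ψ = 0.341, H_out = 12.472 kJ/mol
  T = 348.6 K: K = (2.496, 0.553, 0.214), RR gives ψ = 0.201, H_out = 7.072 kJ/mol
  T = 354.1 K: K = (2.643, 0.599, 0.228), RR gives ψ = 0.271, H_out = 9.807 kJ/mol
  T = 351.4 K: K = (2.570, 0.576, 0.221), RR gives ψ = 0.237, H_out = 8.475 kJ/mol
  T = 350.0 K: K = (2.533, 0.565, 0.217), RR gives ψ = 0.219, H_out = 7.777 kJ/mol
Linear interpolation between T = 350.0 (H_out = 7.777) and T = 351.4 (H_out = 8.475) on hF = 8.07 gives T ≈ 350.6 K, at which ψ = 0.23.

T = 350.6 K, V/F = 0.23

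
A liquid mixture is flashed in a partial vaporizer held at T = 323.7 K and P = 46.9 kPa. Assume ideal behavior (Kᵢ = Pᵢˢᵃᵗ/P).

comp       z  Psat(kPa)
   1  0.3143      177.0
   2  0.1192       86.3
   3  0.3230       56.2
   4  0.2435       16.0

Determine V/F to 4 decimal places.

V/F = 0.8602

Raoult's law: Kᵢ = Pᵢˢᵃᵗ/P = Pᵢˢᵃᵗ/46.9.
  K_1 = 177.0/46.9 = 3.773987, K_2 = 86.3/46.9 = 1.840085, K_3 = 56.2/46.9 = 1.198294, K_4 = 16.0/46.9 = 0.341151
Newton–Raphson from V/F = 0.5:
  V/F = 0.5000: g = 0.25480, g' = -0.7118 → V/F = 0.8580
  V/F = 0.8580: g = 0.00183, g' = -0.8087 → V/F = 0.8603
Converged at V/F = 0.8602.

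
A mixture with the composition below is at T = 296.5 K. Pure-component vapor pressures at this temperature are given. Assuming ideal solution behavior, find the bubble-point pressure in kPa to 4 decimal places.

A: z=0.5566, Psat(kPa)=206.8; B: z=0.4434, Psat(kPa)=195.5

At the bubble point ψ → 0, so ΣzᵢKᵢ = 1 with Kᵢ = Pᵢˢᵃᵗ/P ⇒ P = ΣzᵢPᵢˢᵃᵗ.
P = 0.5566·206.8 + 0.4434·195.5 = 201.7896 kPa

Pbub = 201.7896 kPa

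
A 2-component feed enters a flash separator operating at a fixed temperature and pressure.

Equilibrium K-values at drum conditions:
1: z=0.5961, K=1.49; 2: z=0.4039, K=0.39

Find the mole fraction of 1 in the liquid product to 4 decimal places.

Binary case is linear: z₁(K₁−1)(1+β(K₂−1)) + z₂(K₂−1)(1+β(K₁−1)) = 0
⇒ β = [z₁(K₁−1)+z₂(K₂−1)] / [−(K₁−1)(K₂−1)] = 0.04571/0.29890 = 0.1529
Compositions from xᵢ = zᵢ/(1+β(Kᵢ−1)), yᵢ = Kᵢxᵢ:
  1: x = 0.5545, y = 0.8263
  2: x = 0.4455, y = 0.1737

x_1 = 0.5545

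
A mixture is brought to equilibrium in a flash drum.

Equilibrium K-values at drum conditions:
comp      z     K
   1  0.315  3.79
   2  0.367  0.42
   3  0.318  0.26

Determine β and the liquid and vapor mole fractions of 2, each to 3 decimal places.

β = 0.235, x_2 = 0.425, y_2 = 0.178

Let β = V/F and solve Σ zᵢ(Kᵢ−1)/(1+β(Kᵢ−1)) = 0.
Check two-phase: ΣzᵢKᵢ = 1.431 > 1 and Σzᵢ/Kᵢ = 2.180 > 1, so g(0) = 0.431 > 0 and g(1) = -1.180 < 0.
Newton iteration, β⁰ = 0.5:
  β = 0.500: g = -0.3064, g' = -1.111 → β = 0.224
  β = 0.224: g = 0.0138, g' = -1.341 → β = 0.235
Converged at β = 0.235.
Compositions from xᵢ = zᵢ/(1+β(Kᵢ−1)), yᵢ = Kᵢxᵢ:
  1: x = 0.190, y = 0.722
  2: x = 0.425, y = 0.178
  3: x = 0.385, y = 0.100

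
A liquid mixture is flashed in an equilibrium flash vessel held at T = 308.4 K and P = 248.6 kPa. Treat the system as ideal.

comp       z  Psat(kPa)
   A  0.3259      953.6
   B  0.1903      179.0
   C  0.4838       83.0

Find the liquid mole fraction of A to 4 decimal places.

Raoult's law: Kᵢ = Pᵢˢᵃᵗ/P = Pᵢˢᵃᵗ/248.6.
  K_A = 953.6/248.6 = 3.835881, K_B = 179.0/248.6 = 0.720032, K_C = 83.0/248.6 = 0.333870
Rachford–Rice: g(β) = Σ zᵢ(Kᵢ−1)/(1+β(Kᵢ−1)) = 0.
Check two-phase: ΣzᵢKᵢ = 1.5487 > 1 and Σzᵢ/Kᵢ = 1.7983 > 1, so g(0) = 0.5487 > 0 and g(1) = -0.7983 < 0.
Iterate (Newton) starting at β = 0.69:
  β = 0.6900: g = -0.34985, g' = -1.0579 → β = 0.3593
  β = 0.3593: g = -0.02514, g' = -1.0325 → β = 0.3350
  β = 0.3350: g = 0.00036, g' = -1.0632 → β = 0.3353
Converged at β = 0.3353.
Compositions from xᵢ = zᵢ/(1+β(Kᵢ−1)), yᵢ = Kᵢxᵢ:
  A: x = 0.1671, y = 0.6408
  B: x = 0.2100, y = 0.1512
  C: x = 0.6229, y = 0.2080

x_A = 0.1671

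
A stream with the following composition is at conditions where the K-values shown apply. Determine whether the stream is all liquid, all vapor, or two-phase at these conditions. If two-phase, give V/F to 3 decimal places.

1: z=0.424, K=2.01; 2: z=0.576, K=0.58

ΣzᵢKᵢ = 1.186; Σzᵢ/Kᵢ = 1.204.
Both exceed 1, so a two-phase solution exists.
Let ψ = V/F and solve Σ zᵢ(Kᵢ−1)/(1+ψ(Kᵢ−1)) = 0.
Iterate (Newton) starting at ψ = 0.59:
  ψ = 0.590: g = -0.0533, g' = -0.349 → ψ = 0.438
  ψ = 0.438: g = 0.0006, g' = -0.361 → ψ = 0.439
Converged at ψ = 0.439.

two-phase, V/F = 0.439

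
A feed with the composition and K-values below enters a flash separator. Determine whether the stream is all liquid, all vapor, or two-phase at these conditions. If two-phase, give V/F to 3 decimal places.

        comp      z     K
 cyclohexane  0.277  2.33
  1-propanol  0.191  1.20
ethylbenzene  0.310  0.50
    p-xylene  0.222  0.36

two-phase, V/F = 0.186

ΣzᵢKᵢ = 1.110; Σzᵢ/Kᵢ = 1.515.
Both exceed 1, so a two-phase solution exists.
Iterate (Newton) starting at ψ = 0.5:
  ψ = 0.500: g = -0.1596, g' = -0.517 → ψ = 0.192
  ψ = 0.192: g = -0.0030, g' = -0.531 → ψ = 0.186
Converged at ψ = 0.186.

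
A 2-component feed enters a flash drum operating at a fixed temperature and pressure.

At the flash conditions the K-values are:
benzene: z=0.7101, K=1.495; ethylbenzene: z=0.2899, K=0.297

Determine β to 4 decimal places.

Let β = V/F and solve Σ zᵢ(Kᵢ−1)/(1+β(Kᵢ−1)) = 0.
Feasibility: ΣzᵢKᵢ = 1.1477, Σzᵢ/Kᵢ = 1.4511 — both > 1, two phases present.
Newton iteration, β⁰ = 0.5:
  β = 0.5000: g = -0.03250, g' = -0.4525 → β = 0.4282
  β = 0.4282: g = -0.00153, g' = -0.4117 → β = 0.4245
Converged at β = 0.4244.

β = 0.4244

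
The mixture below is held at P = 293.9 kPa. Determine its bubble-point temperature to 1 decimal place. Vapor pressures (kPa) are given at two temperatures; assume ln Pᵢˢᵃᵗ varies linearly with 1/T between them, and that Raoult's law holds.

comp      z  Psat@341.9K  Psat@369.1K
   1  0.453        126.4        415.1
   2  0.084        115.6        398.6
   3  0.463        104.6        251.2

Bubble-point temperature: ΣzᵢPᵢˢᵃᵗ(T) = P. Interpolate ln Pᵢˢᵃᵗ = aᵢ + bᵢ/T.
  T = 341.9 K: ΣzᵢPᵢˢᵃᵗ = 115.40 kPa
  T = 369.1 K: ΣzᵢPᵢˢᵃᵗ = 337.83 kPa
  T = 355.5 K: ΣzᵢPᵢˢᵃᵗ = 200.93 kPa
  T = 362.3 K: ΣzᵢPᵢˢᵃᵗ = 261.63 kPa
  T = 365.7 K: ΣzᵢPᵢˢᵃᵗ = 297.60 kPa
  T = 364.0 K: ΣzᵢPᵢˢᵃᵗ = 279.11 kPa
Interpolating between 364.0 K and 365.7 K gives T ≈ 365.4 K.

T = 365.4 K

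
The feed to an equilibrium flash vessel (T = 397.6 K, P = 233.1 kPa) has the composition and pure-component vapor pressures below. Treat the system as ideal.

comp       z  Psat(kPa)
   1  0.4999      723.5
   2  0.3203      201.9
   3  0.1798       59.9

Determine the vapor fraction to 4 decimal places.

ψ = 0.8156

Raoult's law: Kᵢ = Pᵢˢᵃᵗ/P = Pᵢˢᵃᵗ/233.1.
  K_1 = 723.5/233.1 = 3.103818, K_2 = 201.9/233.1 = 0.866152, K_3 = 59.9/233.1 = 0.256971
Rachford–Rice: g(ψ) = Σ zᵢ(Kᵢ−1)/(1+ψ(Kᵢ−1)) = 0.
Feasibility: ΣzᵢKᵢ = 1.8752, Σzᵢ/Kᵢ = 1.2305 — both > 1, two phases present.
Iterate (Newton) starting at ψ = 0.31:
  ψ = 0.3100: g = 0.41824, g' = -0.9844 → ψ = 0.7349
  ψ = 0.7349: g = 0.07123, g' = -0.8301 → ψ = 0.8207
  ψ = 0.8207: g = -0.00482, g' = -0.9568 → ψ = 0.8157
  ψ = 0.8157: g = -0.00003, g' = -0.9468 → ψ = 0.8156
Converged at ψ = 0.8156.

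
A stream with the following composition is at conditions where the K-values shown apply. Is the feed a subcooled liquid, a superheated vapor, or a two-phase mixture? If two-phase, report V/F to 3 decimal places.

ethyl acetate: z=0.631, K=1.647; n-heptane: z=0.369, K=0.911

ΣzᵢKᵢ = 1.375; Σzᵢ/Kᵢ = 0.788.
Since Σzᵢ/Kᵢ < 1 the mixture is above its dew point — single vapor phase.

superheated vapor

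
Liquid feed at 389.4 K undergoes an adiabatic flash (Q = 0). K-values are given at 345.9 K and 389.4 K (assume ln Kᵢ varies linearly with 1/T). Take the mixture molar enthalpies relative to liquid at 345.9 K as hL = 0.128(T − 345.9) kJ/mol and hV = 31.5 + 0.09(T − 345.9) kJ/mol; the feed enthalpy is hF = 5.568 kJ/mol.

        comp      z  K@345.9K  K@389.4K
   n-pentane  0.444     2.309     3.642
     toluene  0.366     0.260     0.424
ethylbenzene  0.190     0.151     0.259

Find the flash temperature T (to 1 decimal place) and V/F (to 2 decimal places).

Adiabatic flash: solve Rachford–Rice at each trial T, then check hF = ψ·hV(T) + (1−ψ)·hL(T).
  T = 345.9 K: K = (2.309, 0.260, 0.151), RR gives ψ = 0.146, H_out = 4.604 kJ/mol
  T = 389.4 K: K = (3.642, 0.424, 0.259), RR gives ψ = 0.487, H_out = 20.095 kJ/mol
  T = 367.6 K: K = (2.938, 0.337, 0.201), RR gives ψ = 0.337, H_out = 13.115 kJ/mol
  T = 356.8 K: K = (2.615, 0.297, 0.175), RR gives ψ = 0.251, H_out = 9.208 kJ/mol
  T = 351.4 K: K = (2.461, 0.278, 0.163), RR gives ψ = 0.202, H_out = 7.036 kJ/mol
  T = 348.6 K: K = (2.383, 0.269, 0.157), RR gives ψ = 0.175, H_out = 5.830 kJ/mol
  T = 347.2 K: K = (2.345, 0.264, 0.154), RR gives ψ = 0.160, H_out = 5.203 kJ/mol
Linear interpolation between T = 347.2 (H_out = 5.203) and T = 348.6 (H_out = 5.830) on hF = 5.568 gives T ≈ 348.0 K, at which ψ = 0.17.

T = 348.0 K, V/F = 0.17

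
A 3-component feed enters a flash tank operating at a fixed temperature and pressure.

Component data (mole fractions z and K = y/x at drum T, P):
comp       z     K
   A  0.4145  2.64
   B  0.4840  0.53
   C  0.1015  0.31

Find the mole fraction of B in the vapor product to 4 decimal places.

y_B = 0.3256

Newton–Raphson from ψ = 0.62:
  ψ = 0.6200: g = -0.10636, g' = -0.6346 → ψ = 0.4524
  ψ = 0.4524: g = -0.00048, g' = -0.6420 → ψ = 0.4516
Converged at ψ = 0.4516.
Compositions from xᵢ = zᵢ/(1+ψ(Kᵢ−1)), yᵢ = Kᵢxᵢ:
  A: x = 0.2381, y = 0.6286
  B: x = 0.6144, y = 0.3256
  C: x = 0.1475, y = 0.0457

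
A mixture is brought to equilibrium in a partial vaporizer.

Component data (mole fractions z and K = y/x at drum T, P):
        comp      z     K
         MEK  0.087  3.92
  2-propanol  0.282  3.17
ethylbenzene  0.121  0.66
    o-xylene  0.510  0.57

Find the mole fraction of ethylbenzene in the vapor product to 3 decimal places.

Material balance + equilibrium reduce to Σ zᵢ(Kᵢ−1)/(1+β(Kᵢ−1)) = 0.
Feasibility: ΣzᵢKᵢ = 1.606, Σzᵢ/Kᵢ = 1.189 — both > 1, two phases present.
Newton–Raphson from β = 0.5:
  β = 0.500: g = 0.0678, g' = -0.601 → β = 0.613
  β = 0.613: g = 0.0040, g' = -0.536 → β = 0.620
Converged at β = 0.620.
Compositions from xᵢ = zᵢ/(1+β(Kᵢ−1)), yᵢ = Kᵢxᵢ:
  MEK: x = 0.031, y = 0.121
  2-propanol: x = 0.120, y = 0.381
  ethylbenzene: x = 0.153, y = 0.101
  o-xylene: x = 0.696, y = 0.396

y_ethylbenzene = 0.101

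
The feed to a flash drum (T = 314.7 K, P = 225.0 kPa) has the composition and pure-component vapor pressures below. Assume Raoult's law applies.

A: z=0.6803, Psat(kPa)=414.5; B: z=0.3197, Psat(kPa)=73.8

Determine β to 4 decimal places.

β = 0.6328

Raoult's law: Kᵢ = Pᵢˢᵃᵗ/P = Pᵢˢᵃᵗ/225.0.
  K_A = 414.5/225.0 = 1.842222, K_B = 73.8/225.0 = 0.328000
Let β = V/F and solve Σ zᵢ(Kᵢ−1)/(1+β(Kᵢ−1)) = 0.
g(0) = ΣzᵢKᵢ − 1 = 0.3581 and g(1) = 1 − Σzᵢ/Kᵢ = -0.3440, so a root lies in (0, 1).
Binary case is linear: z₁(K₁−1)(1+β(K₂−1)) + z₂(K₂−1)(1+β(K₁−1)) = 0
⇒ β = [z₁(K₁−1)+z₂(K₂−1)] / [−(K₁−1)(K₂−1)] = 0.35813/0.56597 = 0.6328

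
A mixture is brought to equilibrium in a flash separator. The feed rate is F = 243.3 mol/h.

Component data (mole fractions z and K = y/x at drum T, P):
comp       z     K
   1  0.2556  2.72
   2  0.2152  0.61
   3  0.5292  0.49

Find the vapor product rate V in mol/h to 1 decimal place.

V = 25.4 mol/h

Rachford–Rice: g(ψ) = Σ zᵢ(Kᵢ−1)/(1+ψ(Kᵢ−1)) = 0.
Check two-phase: ΣzᵢKᵢ = 1.0858 > 1 and Σzᵢ/Kᵢ = 1.5268 > 1, so g(0) = 0.0858 > 0 and g(1) = -0.5268 < 0.
Newton–Raphson from ψ = 0.32:
  ψ = 0.3200: g = -0.13486, g' = -0.5539 → ψ = 0.0765
  ψ = 0.0765: g = 0.02114, g' = -0.7743 → ψ = 0.1038
  ψ = 0.1038: g = 0.00057, g' = -0.7334 → ψ = 0.1046
Converged at ψ = 0.1046.
Then V = ψ·F = 0.1046·243.3 = 25.4 mol/h and L = F − V = 217.9 mol/h.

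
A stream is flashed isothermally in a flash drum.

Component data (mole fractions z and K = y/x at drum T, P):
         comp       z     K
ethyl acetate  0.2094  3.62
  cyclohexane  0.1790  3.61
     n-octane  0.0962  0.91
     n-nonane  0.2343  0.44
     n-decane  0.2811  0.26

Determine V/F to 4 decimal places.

Rachford–Rice: g(V/F) = Σ zᵢ(Kᵢ−1)/(1+V/F(Kᵢ−1)) = 0.
Check two-phase: ΣzᵢKᵢ = 1.6679 > 1 and Σzᵢ/Kᵢ = 1.8268 > 1, so g(0) = 0.6679 > 0 and g(1) = -0.8268 < 0.
Newton–Raphson from V/F = 0.5:
  V/F = 0.5000: g = -0.08129, g' = -1.0293 → V/F = 0.4210
  V/F = 0.4210: g = 0.00062, g' = -1.0532 → V/F = 0.4216
Converged at V/F = 0.4216.

V/F = 0.4216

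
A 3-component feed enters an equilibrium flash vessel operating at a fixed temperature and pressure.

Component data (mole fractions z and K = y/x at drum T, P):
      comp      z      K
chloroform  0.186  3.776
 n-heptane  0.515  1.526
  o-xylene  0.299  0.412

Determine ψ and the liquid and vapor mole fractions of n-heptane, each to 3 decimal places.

Let ψ = V/F and solve Σ zᵢ(Kᵢ−1)/(1+ψ(Kᵢ−1)) = 0.
Feasibility: ΣzᵢKᵢ = 1.611, Σzᵢ/Kᵢ = 1.112 — both > 1, two phases present.
Newton–Raphson from ψ = 0.5:
  ψ = 0.500: g = 0.1817, g' = -0.548 → ψ = 0.831
  ψ = 0.831: g = 0.0005, g' = -0.596 → ψ = 0.832
Converged at ψ = 0.832.
Compositions from xᵢ = zᵢ/(1+ψ(Kᵢ−1)), yᵢ = Kᵢxᵢ:
  chloroform: x = 0.056, y = 0.212
  n-heptane: x = 0.358, y = 0.547
  o-xylene: x = 0.586, y = 0.241

ψ = 0.832, x_n-heptane = 0.358, y_n-heptane = 0.547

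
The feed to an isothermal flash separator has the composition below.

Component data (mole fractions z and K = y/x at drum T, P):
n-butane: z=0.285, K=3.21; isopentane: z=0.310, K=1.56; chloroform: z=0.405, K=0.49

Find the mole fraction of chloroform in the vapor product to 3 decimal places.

Rachford–Rice: g(ψ) = Σ zᵢ(Kᵢ−1)/(1+ψ(Kᵢ−1)) = 0.
Check two-phase: ΣzᵢKᵢ = 1.597 > 1 and Σzᵢ/Kᵢ = 1.114 > 1, so g(0) = 0.597 > 0 and g(1) = -0.114 < 0.
Newton iteration, ψ⁰ = 0.33:
  ψ = 0.330: g = 0.2624, g' = -0.687 → ψ = 0.712
  ψ = 0.712: g = 0.0446, g' = -0.520 → ψ = 0.798
  ψ = 0.798: g = -0.0003, g' = -0.528 → ψ = 0.797
Converged at ψ = 0.797.
Compositions from xᵢ = zᵢ/(1+ψ(Kᵢ−1)), yᵢ = Kᵢxᵢ:
  n-butane: x = 0.103, y = 0.331
  isopentane: x = 0.214, y = 0.334
  chloroform: x = 0.682, y = 0.334

y_chloroform = 0.334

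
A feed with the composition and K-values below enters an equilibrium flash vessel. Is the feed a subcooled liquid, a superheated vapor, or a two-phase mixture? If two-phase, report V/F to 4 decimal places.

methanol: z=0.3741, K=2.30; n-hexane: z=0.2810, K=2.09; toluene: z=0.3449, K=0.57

ΣzᵢKᵢ = 1.6443; Σzᵢ/Kᵢ = 0.9022.
Since Σzᵢ/Kᵢ < 1 the mixture is above its dew point — single vapor phase.

superheated vapor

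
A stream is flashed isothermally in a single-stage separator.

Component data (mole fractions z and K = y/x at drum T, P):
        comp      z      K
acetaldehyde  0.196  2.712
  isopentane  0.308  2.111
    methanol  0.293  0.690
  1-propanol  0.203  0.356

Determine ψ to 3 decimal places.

ψ = 0.684

Newton–Raphson from ψ = 0.5:
  ψ = 0.500: g = 0.1005, g' = -0.546 → ψ = 0.684
Converged at ψ = 0.684.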